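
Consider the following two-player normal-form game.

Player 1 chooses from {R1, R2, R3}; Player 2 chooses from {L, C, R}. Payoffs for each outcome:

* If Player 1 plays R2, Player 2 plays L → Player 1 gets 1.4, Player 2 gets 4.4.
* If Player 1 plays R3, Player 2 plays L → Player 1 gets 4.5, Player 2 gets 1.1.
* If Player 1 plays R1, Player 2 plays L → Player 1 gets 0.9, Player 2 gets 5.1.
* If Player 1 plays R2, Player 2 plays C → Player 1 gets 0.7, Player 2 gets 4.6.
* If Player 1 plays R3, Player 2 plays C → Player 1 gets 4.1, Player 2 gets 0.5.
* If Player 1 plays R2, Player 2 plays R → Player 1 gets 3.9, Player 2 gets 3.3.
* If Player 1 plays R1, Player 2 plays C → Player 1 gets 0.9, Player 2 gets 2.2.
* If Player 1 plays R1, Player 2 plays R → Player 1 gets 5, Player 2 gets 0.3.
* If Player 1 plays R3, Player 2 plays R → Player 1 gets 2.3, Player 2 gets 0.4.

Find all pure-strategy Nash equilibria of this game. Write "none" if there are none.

Check each profile: it is a Nash equilibrium iff no player can strictly gain by switching unilaterally.
(R1, L): Player 1 can switch to R2 (0.9 → 1.4). Not NE.
(R1, C): Player 1 can switch to R3 (0.9 → 4.1). Not NE.
(R1, R): Player 2 can switch to L (0.3 → 5.1). Not NE.
(R2, L): Player 1 can switch to R3 (1.4 → 4.5). Not NE.
(R2, C): Player 1 can switch to R1 (0.7 → 0.9). Not NE.
(R2, R): Player 1 can switch to R1 (3.9 → 5). Not NE.
(R3, L): Player 1 gets 4.5, best alternative 1.4; Player 2 gets 1.1, best alternative 0.5. No profitable deviation — NE.
(R3, C): Player 2 can switch to L (0.5 → 1.1). Not NE.
(R3, R): Player 1 can switch to R1 (2.3 → 5). Not NE.

(R3, L)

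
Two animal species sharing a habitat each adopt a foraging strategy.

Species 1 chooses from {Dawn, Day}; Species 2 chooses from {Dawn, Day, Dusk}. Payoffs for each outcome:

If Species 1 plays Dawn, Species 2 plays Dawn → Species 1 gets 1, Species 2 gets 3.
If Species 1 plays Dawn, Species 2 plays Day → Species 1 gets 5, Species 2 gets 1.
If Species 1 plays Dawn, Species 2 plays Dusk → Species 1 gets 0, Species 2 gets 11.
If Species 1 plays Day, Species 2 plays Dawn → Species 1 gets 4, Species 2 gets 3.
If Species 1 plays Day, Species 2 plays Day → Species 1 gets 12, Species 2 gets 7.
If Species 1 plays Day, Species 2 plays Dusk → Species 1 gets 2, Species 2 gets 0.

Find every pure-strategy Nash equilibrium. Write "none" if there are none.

(Day, Day)

(Dawn, Dawn): Species 1 can switch to Day (1 → 4). Not NE.
(Dawn, Day): Species 1 can switch to Day (5 → 12). Not NE.
(Dawn, Dusk): Species 1 can switch to Day (0 → 2). Not NE.
(Day, Dawn): Species 2 can switch to Day (3 → 7). Not NE.
(Day, Day): Species 1 gets 12, best alternative 5; Species 2 gets 7, best alternative 3. No profitable deviation — NE.
(Day, Dusk): Species 2 can switch to Dawn (0 → 3). Not NE.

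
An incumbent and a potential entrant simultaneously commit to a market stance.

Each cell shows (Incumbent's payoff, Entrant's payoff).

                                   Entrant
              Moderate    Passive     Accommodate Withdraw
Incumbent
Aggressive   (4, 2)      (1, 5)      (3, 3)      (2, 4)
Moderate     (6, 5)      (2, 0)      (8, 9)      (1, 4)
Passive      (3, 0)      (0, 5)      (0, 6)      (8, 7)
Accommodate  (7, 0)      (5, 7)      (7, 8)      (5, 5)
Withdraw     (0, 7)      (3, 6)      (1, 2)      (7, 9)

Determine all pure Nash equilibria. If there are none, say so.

Incumbent against Moderate: payoffs 4, 6, 3, 7, 0 → best response Accommodate.
Incumbent against Passive: payoffs 1, 2, 0, 5, 3 → best response Accommodate.
Incumbent against Accommodate: payoffs 3, 8, 0, 7, 1 → best response Moderate.
Incumbent against Withdraw: payoffs 2, 1, 8, 5, 7 → best response Passive.
Entrant against Aggressive: payoffs 2, 5, 3, 4 → best response Passive.
Entrant against Moderate: payoffs 5, 0, 9, 4 → best response Accommodate.
Entrant against Passive: payoffs 0, 5, 6, 7 → best response Withdraw.
Entrant against Accommodate: payoffs 0, 7, 8, 5 → best response Accommodate.
Entrant against Withdraw: payoffs 7, 6, 2, 9 → best response Withdraw.
Mutual best responses: (Moderate, Accommodate); (Passive, Withdraw).

Pure-strategy Nash equilibria: (Moderate, Accommodate) and (Passive, Withdraw)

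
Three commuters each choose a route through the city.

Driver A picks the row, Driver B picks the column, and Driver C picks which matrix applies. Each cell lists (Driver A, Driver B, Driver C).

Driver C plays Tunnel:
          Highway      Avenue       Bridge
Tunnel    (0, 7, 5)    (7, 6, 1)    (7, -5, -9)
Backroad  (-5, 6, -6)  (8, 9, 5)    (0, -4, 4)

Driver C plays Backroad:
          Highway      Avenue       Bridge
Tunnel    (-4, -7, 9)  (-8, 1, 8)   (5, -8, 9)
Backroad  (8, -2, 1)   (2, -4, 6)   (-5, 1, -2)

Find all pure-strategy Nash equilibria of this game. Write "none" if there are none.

Mark each player's best response to every combination of opponents' strategies; a profile where every player is best-responding is a pure Nash equilibrium.
Driver A against (Highway, Tunnel): payoffs 0, -5 → best response Tunnel.
Driver A against (Highway, Backroad): payoffs -4, 8 → best response Backroad.
Driver A against (Avenue, Tunnel): payoffs 7, 8 → best response Backroad.
Driver A against (Avenue, Backroad): payoffs -8, 2 → best response Backroad.
Driver A against (Bridge, Tunnel): payoffs 7, 0 → best response Tunnel.
Driver A against (Bridge, Backroad): payoffs 5, -5 → best response Tunnel.
Driver B against (Tunnel, Tunnel): payoffs 7, 6, -5 → best response Highway.
Driver B against (Tunnel, Backroad): payoffs -7, 1, -8 → best response Avenue.
Driver B against (Backroad, Tunnel): payoffs 6, 9, -4 → best response Avenue.
Driver B against (Backroad, Backroad): payoffs -2, -4, 1 → best response Bridge.
Driver C against (Tunnel, Highway): payoffs 5, 9 → best response Backroad.
Driver C against (Tunnel, Avenue): payoffs 1, 8 → best response Backroad.
Driver C against (Tunnel, Bridge): payoffs -9, 9 → best response Backroad.
Driver C against (Backroad, Highway): payoffs -6, 1 → best response Backroad.
Driver C against (Backroad, Avenue): payoffs 5, 6 → best response Backroad.
Driver C against (Backroad, Bridge): payoffs 4, -2 → best response Tunnel.
No profile is a mutual best response for all players.

none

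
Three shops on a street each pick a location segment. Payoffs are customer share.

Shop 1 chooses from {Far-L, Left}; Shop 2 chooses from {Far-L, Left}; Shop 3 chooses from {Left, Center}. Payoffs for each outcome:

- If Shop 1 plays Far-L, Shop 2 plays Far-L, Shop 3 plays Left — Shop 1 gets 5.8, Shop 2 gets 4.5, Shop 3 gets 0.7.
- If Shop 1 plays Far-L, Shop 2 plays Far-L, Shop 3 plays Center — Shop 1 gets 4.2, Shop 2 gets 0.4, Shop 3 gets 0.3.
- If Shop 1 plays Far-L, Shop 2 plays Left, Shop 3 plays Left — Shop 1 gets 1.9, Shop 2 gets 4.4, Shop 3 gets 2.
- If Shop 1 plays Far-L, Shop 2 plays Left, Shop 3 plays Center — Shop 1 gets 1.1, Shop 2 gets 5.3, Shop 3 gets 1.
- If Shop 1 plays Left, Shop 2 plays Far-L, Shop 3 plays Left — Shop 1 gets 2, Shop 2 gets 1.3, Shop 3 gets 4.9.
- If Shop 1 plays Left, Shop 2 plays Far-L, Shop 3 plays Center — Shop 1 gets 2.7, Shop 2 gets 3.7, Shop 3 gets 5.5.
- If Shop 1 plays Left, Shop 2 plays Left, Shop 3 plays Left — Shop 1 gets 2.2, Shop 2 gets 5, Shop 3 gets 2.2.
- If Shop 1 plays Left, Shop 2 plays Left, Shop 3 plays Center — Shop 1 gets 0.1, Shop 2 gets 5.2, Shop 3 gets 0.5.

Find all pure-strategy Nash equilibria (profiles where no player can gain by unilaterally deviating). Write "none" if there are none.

Shop 1 against (Far-L, Left): payoffs 5.8, 2 → best response Far-L.
Shop 1 against (Far-L, Center): payoffs 4.2, 2.7 → best response Far-L.
Shop 1 against (Left, Left): payoffs 1.9, 2.2 → best response Left.
Shop 1 against (Left, Center): payoffs 1.1, 0.1 → best response Far-L.
Shop 2 against (Far-L, Left): payoffs 4.5, 4.4 → best response Far-L.
Shop 2 against (Far-L, Center): payoffs 0.4, 5.3 → best response Left.
Shop 2 against (Left, Left): payoffs 1.3, 5 → best response Left.
Shop 2 against (Left, Center): payoffs 3.7, 5.2 → best response Left.
Shop 3 against (Far-L, Far-L): payoffs 0.7, 0.3 → best response Left.
Shop 3 against (Far-L, Left): payoffs 2, 1 → best response Left.
Shop 3 against (Left, Far-L): payoffs 4.9, 5.5 → best response Center.
Shop 3 against (Left, Left): payoffs 2.2, 0.5 → best response Left.
Mutual best responses: (Far-L, Far-L, Left); (Left, Left, Left).

Pure-strategy Nash equilibria: (Far-L, Far-L, Left), (Left, Left, Left)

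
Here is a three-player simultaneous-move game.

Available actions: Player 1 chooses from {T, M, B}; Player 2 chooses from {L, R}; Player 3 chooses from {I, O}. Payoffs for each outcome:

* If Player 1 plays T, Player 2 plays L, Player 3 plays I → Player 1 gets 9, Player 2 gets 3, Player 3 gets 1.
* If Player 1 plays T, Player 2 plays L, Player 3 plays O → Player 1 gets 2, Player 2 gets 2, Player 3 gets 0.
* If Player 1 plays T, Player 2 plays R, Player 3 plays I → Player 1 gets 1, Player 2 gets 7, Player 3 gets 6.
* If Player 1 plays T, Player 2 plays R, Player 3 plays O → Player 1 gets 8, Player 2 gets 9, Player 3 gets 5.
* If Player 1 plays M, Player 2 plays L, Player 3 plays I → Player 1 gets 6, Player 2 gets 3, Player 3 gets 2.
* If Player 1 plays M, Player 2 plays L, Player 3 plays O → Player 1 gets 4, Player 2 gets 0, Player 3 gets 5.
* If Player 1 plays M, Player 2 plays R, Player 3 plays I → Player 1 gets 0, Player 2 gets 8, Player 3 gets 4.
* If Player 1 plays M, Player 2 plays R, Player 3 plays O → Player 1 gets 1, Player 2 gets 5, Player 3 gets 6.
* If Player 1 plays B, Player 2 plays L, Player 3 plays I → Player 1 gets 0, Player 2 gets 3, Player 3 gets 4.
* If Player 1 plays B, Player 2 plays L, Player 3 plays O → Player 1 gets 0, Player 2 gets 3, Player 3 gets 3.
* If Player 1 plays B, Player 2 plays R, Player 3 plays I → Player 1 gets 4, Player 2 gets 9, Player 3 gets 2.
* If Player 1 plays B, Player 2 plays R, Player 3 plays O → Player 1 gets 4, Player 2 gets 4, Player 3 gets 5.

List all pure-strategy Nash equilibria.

No pure-strategy Nash equilibrium.

Player 1 against (L, I): payoffs 9, 6, 0 → best response T.
Player 1 against (L, O): payoffs 2, 4, 0 → best response M.
Player 1 against (R, I): payoffs 1, 0, 4 → best response B.
Player 1 against (R, O): payoffs 8, 1, 4 → best response T.
Player 2 against (T, I): payoffs 3, 7 → best response R.
Player 2 against (T, O): payoffs 2, 9 → best response R.
Player 2 against (M, I): payoffs 3, 8 → best response R.
Player 2 against (M, O): payoffs 0, 5 → best response R.
Player 2 against (B, I): payoffs 3, 9 → best response R.
Player 2 against (B, O): payoffs 3, 4 → best response R.
Player 3 against (T, L): payoffs 1, 0 → best response I.
Player 3 against (T, R): payoffs 6, 5 → best response I.
Player 3 against (M, L): payoffs 2, 5 → best response O.
Player 3 against (M, R): payoffs 4, 6 → best response O.
Player 3 against (B, L): payoffs 4, 3 → best response I.
Player 3 against (B, R): payoffs 2, 5 → best response O.
No profile is a mutual best response for all players.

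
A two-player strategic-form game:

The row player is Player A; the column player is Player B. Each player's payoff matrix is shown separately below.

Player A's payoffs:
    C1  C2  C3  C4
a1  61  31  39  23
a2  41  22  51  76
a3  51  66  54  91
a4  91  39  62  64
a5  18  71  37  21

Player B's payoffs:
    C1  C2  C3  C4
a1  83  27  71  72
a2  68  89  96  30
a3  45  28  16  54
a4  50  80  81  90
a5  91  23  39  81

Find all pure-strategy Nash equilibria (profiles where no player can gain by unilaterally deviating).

(a3, C4)

(a1, C1): Player A can switch to a4 (61 → 91). Not NE.
(a1, C2): Player A can switch to a3 (31 → 66). Not NE.
(a1, C3): Player A can switch to a2 (39 → 51). Not NE.
(a1, C4): Player A can switch to a2 (23 → 76). Not NE.
(a2, C1): Player A can switch to a1 (41 → 61). Not NE.
(a2, C2): Player A can switch to a1 (22 → 31). Not NE.
(a3, C4): Player A gets 91, best alternative 76; Player B gets 54, best alternative 45. No profitable deviation — NE.
(The remaining 13 profiles each have a profitable deviation by the same check.)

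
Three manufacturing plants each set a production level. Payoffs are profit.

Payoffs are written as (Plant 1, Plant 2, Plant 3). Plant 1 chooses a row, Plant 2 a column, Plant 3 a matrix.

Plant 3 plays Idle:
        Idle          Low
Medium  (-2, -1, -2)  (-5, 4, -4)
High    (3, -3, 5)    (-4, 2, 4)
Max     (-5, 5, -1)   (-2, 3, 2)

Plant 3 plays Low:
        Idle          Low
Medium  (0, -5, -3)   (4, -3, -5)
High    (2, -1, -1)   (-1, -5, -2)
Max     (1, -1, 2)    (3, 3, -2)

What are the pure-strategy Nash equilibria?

For each player, find the best response to each opponent profile; mutual best responses are the pure NE.
Plant 1 against (Idle, Idle): payoffs -2, 3, -5 → best response High.
Plant 1 against (Idle, Low): payoffs 0, 2, 1 → best response High.
Plant 1 against (Low, Idle): payoffs -5, -4, -2 → best response Max.
Plant 1 against (Low, Low): payoffs 4, -1, 3 → best response Medium.
Plant 2 against (Medium, Idle): payoffs -1, 4 → best response Low.
Plant 2 against (Medium, Low): payoffs -5, -3 → best response Low.
Plant 2 against (High, Idle): payoffs -3, 2 → best response Low.
Plant 2 against (High, Low): payoffs -1, -5 → best response Idle.
Plant 2 against (Max, Idle): payoffs 5, 3 → best response Idle.
Plant 2 against (Max, Low): payoffs -1, 3 → best response Low.
Plant 3 against (Medium, Idle): payoffs -2, -3 → best response Idle.
Plant 3 against (Medium, Low): payoffs -4, -5 → best response Idle.
Plant 3 against (High, Idle): payoffs 5, -1 → best response Idle.
Plant 3 against (High, Low): payoffs 4, -2 → best response Idle.
Plant 3 against (Max, Idle): payoffs -1, 2 → best response Low.
Plant 3 against (Max, Low): payoffs 2, -2 → best response Idle.
No profile is a mutual best response for all players.

This game has no pure Nash equilibrium.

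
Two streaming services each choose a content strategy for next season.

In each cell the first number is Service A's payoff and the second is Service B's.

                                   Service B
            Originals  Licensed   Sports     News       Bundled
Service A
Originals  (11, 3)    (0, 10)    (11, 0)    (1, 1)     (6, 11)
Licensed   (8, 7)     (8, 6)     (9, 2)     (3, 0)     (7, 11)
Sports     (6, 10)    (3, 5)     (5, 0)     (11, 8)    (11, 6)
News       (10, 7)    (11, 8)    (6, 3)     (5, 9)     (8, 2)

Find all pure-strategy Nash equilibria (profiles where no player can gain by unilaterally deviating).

Service A against Originals: payoffs 11, 8, 6, 10 → best response Originals.
Service A against Licensed: payoffs 0, 8, 3, 11 → best response News.
Service A against Sports: payoffs 11, 9, 5, 6 → best response Originals.
Service A against News: payoffs 1, 3, 11, 5 → best response Sports.
Service A against Bundled: payoffs 6, 7, 11, 8 → best response Sports.
Service B against Originals: payoffs 3, 10, 0, 1, 11 → best response Bundled.
Service B against Licensed: payoffs 7, 6, 2, 0, 11 → best response Bundled.
Service B against Sports: payoffs 10, 5, 0, 8, 6 → best response Originals.
Service B against News: payoffs 7, 8, 3, 9, 2 → best response News.
No profile is a mutual best response for all players.

No pure-strategy Nash equilibrium.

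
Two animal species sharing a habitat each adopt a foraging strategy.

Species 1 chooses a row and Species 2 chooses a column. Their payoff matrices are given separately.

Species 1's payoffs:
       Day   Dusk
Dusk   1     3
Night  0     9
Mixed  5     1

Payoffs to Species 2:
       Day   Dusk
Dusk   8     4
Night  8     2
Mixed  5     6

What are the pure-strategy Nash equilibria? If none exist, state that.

Species 1 against Day: payoffs 1, 0, 5 → best response Mixed.
Species 1 against Dusk: payoffs 3, 9, 1 → best response Night.
Species 2 against Dusk: payoffs 8, 4 → best response Day.
Species 2 against Night: payoffs 8, 2 → best response Day.
Species 2 against Mixed: payoffs 5, 6 → best response Dusk.
No profile is a mutual best response for all players.

This game has no pure Nash equilibrium.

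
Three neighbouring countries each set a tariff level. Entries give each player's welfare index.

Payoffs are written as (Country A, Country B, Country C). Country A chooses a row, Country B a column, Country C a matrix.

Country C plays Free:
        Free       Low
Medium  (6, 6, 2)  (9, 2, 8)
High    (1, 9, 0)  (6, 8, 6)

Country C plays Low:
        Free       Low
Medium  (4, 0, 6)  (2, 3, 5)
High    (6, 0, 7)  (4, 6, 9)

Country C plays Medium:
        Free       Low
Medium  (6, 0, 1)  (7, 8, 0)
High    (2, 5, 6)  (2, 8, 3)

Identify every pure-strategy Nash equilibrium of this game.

(Medium, Free, Free): Country C can switch to Low (2 → 6). Not NE.
(Medium, Free, Low): Country A can switch to High (4 → 6). Not NE.
(Medium, Free, Medium): Country B can switch to Low (0 → 8). Not NE.
(Medium, Low, Free): Country B can switch to Free (2 → 6). Not NE.
(Medium, Low, Low): Country A can switch to High (2 → 4). Not NE.
(Medium, Low, Medium): Country C can switch to Free (0 → 8). Not NE.
(High, Free, Free): Country A can switch to Medium (1 → 6). Not NE.
(High, Free, Low): Country B can switch to Low (0 → 6). Not NE.
(High, Free, Medium): Country A can switch to Medium (2 → 6). Not NE.
(High, Low, Free): Country A can switch to Medium (6 → 9). Not NE.
(High, Low, Low): Country A gets 4, best alternative 2; Country B gets 6, best alternative 0; Country C gets 9, best alternative 6. No profitable deviation — NE.
(The remaining 1 profile has a profitable deviation by the same check.)

(High, Low, Low)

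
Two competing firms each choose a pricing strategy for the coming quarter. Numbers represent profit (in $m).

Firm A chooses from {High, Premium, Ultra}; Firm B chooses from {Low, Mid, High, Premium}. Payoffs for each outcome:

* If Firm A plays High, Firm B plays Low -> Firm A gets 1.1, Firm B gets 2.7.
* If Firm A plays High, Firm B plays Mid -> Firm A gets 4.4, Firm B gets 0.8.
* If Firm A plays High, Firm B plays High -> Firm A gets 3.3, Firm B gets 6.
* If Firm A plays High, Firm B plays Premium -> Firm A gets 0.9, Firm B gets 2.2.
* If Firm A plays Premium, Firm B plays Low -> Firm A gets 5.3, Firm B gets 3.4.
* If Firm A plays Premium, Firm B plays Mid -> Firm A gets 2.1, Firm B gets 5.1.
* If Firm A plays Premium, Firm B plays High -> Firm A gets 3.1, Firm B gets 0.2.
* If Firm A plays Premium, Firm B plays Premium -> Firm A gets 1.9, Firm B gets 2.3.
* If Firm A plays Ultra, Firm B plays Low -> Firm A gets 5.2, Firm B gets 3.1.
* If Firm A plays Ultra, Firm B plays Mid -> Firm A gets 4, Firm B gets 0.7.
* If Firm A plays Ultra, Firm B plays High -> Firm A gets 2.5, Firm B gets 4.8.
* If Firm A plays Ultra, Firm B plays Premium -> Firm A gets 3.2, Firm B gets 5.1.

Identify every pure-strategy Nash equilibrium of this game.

Pure-strategy Nash equilibria: (High, High), (Ultra, Premium)

(High, Low): Firm A can switch to Premium (1.1 → 5.3). Not NE.
(High, Mid): Firm B can switch to Low (0.8 → 2.7). Not NE.
(High, High): Firm A gets 3.3, best alternative 3.1; Firm B gets 6, best alternative 2.7. No profitable deviation — NE.
(High, Premium): Firm A can switch to Premium (0.9 → 1.9). Not NE.
(Premium, Low): Firm B can switch to Mid (3.4 → 5.1). Not NE.
(Premium, Mid): Firm A can switch to High (2.1 → 4.4). Not NE.
(Premium, High): Firm A can switch to High (3.1 → 3.3). Not NE.
(Ultra, Premium): Firm A gets 3.2, best alternative 1.9; Firm B gets 5.1, best alternative 4.8. No profitable deviation — NE.
(The remaining 4 profiles each have a profitable deviation by the same check.)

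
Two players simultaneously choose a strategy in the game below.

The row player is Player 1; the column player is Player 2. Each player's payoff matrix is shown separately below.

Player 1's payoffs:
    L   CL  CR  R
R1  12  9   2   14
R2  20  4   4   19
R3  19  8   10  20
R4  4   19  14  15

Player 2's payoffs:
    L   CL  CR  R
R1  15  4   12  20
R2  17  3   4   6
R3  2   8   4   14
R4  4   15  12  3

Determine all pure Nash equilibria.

Mark each player's best response to every combination of opponents' strategies; a profile where every player is best-responding is a pure Nash equilibrium.
Player 1 against L: payoffs 12, 20, 19, 4 → best response R2.
Player 1 against CL: payoffs 9, 4, 8, 19 → best response R4.
Player 1 against CR: payoffs 2, 4, 10, 14 → best response R4.
Player 1 against R: payoffs 14, 19, 20, 15 → best response R3.
Player 2 against R1: payoffs 15, 4, 12, 20 → best response R.
Player 2 against R2: payoffs 17, 3, 4, 6 → best response L.
Player 2 against R3: payoffs 2, 8, 4, 14 → best response R.
Player 2 against R4: payoffs 4, 15, 12, 3 → best response CL.
Mutual best responses: (R2, L); (R3, R); (R4, CL).

(R2, L); (R3, R); (R4, CL)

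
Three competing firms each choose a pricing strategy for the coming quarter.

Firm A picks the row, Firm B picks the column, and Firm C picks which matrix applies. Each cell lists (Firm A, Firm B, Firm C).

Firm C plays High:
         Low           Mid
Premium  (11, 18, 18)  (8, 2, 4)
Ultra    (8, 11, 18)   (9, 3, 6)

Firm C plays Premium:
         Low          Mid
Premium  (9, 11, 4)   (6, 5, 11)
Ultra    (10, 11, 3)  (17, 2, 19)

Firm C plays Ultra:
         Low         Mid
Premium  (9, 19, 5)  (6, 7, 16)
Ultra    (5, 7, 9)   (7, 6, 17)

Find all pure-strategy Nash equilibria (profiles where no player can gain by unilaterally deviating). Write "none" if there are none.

Firm A against (Low, High): payoffs 11, 8 → best response Premium.
Firm A against (Low, Premium): payoffs 9, 10 → best response Ultra.
Firm A against (Low, Ultra): payoffs 9, 5 → best response Premium.
Firm A against (Mid, High): payoffs 8, 9 → best response Ultra.
Firm A against (Mid, Premium): payoffs 6, 17 → best response Ultra.
Firm A against (Mid, Ultra): payoffs 6, 7 → best response Ultra.
Firm B against (Premium, High): payoffs 18, 2 → best response Low.
Firm B against (Premium, Premium): payoffs 11, 5 → best response Low.
Firm B against (Premium, Ultra): payoffs 19, 7 → best response Low.
Firm B against (Ultra, High): payoffs 11, 3 → best response Low.
Firm B against (Ultra, Premium): payoffs 11, 2 → best response Low.
Firm B against (Ultra, Ultra): payoffs 7, 6 → best response Low.
Firm C against (Premium, Low): payoffs 18, 4, 5 → best response High.
Firm C against (Premium, Mid): payoffs 4, 11, 16 → best response Ultra.
Firm C against (Ultra, Low): payoffs 18, 3, 9 → best response High.
Firm C against (Ultra, Mid): payoffs 6, 19, 17 → best response Premium.
Mutual best responses: (Premium, Low, High).

Pure NE: (Premium, Low, High)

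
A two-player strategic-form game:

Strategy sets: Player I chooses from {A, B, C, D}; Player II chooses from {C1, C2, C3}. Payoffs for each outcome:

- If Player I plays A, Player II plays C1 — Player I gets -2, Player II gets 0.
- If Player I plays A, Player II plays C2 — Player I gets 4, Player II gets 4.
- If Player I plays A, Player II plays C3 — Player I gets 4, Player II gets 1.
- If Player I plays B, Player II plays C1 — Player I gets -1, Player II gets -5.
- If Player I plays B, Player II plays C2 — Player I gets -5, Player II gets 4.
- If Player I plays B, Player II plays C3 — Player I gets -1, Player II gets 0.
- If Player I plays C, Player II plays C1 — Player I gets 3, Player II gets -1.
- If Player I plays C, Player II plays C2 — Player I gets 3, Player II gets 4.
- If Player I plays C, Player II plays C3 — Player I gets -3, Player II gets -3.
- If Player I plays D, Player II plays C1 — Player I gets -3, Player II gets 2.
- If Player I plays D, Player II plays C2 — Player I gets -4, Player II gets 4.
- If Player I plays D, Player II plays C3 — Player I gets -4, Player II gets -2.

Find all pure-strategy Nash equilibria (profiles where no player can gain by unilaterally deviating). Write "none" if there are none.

Check each profile: it is a Nash equilibrium iff no player can strictly gain by switching unilaterally.
(A, C1): Player I can switch to B (-2 → -1). Not NE.
(A, C2): Player I gets 4, best alternative 3; Player II gets 4, best alternative 1. No profitable deviation — NE.
(A, C3): Player II can switch to C2 (1 → 4). Not NE.
(B, C1): Player I can switch to C (-1 → 3). Not NE.
(B, C2): Player I can switch to A (-5 → 4). Not NE.
(B, C3): Player I can switch to A (-1 → 4). Not NE.
(C, C1): Player II can switch to C2 (-1 → 4). Not NE.
(The remaining 5 profiles each have a profitable deviation by the same check.)

Pure NE: (A, C2)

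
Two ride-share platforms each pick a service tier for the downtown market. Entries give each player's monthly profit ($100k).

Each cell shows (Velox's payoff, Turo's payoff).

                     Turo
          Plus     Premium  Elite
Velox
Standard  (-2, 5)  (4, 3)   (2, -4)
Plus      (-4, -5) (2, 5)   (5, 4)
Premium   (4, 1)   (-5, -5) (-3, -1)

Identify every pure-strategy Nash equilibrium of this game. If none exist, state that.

Pure NE: (Premium, Plus)

(Standard, Plus): Velox can switch to Premium (-2 → 4). Not NE.
(Standard, Premium): Turo can switch to Plus (3 → 5). Not NE.
(Standard, Elite): Velox can switch to Plus (2 → 5). Not NE.
(Plus, Plus): Velox can switch to Standard (-4 → -2). Not NE.
(Plus, Premium): Velox can switch to Standard (2 → 4). Not NE.
(Plus, Elite): Turo can switch to Premium (4 → 5). Not NE.
(Premium, Plus): Velox gets 4, best alternative -2; Turo gets 1, best alternative -1. No profitable deviation — NE.
(Premium, Premium): Velox can switch to Standard (-5 → 4). Not NE.
(Premium, Elite): Velox can switch to Standard (-3 → 2). Not NE.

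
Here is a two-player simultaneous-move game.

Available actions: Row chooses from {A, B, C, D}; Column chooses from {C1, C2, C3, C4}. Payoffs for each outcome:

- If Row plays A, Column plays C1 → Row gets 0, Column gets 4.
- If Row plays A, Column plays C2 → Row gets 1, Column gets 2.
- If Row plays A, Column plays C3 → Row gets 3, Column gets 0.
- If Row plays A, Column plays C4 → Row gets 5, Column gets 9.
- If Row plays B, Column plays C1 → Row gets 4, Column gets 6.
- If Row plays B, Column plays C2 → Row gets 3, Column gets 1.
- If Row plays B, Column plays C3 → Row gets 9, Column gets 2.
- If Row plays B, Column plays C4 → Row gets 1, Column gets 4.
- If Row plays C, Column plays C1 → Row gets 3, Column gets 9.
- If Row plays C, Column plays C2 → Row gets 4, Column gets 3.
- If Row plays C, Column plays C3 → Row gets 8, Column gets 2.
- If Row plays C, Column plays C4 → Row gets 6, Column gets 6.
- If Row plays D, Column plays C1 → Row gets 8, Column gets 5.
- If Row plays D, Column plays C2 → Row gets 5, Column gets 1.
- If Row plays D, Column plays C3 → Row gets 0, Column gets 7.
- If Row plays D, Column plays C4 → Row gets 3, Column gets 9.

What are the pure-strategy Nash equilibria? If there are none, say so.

(A, C1): Row can switch to B (0 → 4). Not NE.
(A, C2): Row can switch to B (1 → 3). Not NE.
(A, C3): Row can switch to B (3 → 9). Not NE.
(A, C4): Row can switch to C (5 → 6). Not NE.
(B, C1): Row can switch to D (4 → 8). Not NE.
(B, C2): Row can switch to C (3 → 4). Not NE.
(B, C3): Column can switch to C1 (2 → 6). Not NE.
(B, C4): Row can switch to A (1 → 5). Not NE.
(The remaining 8 profiles each have a profitable deviation by the same check.)

There is no pure-strategy Nash equilibrium.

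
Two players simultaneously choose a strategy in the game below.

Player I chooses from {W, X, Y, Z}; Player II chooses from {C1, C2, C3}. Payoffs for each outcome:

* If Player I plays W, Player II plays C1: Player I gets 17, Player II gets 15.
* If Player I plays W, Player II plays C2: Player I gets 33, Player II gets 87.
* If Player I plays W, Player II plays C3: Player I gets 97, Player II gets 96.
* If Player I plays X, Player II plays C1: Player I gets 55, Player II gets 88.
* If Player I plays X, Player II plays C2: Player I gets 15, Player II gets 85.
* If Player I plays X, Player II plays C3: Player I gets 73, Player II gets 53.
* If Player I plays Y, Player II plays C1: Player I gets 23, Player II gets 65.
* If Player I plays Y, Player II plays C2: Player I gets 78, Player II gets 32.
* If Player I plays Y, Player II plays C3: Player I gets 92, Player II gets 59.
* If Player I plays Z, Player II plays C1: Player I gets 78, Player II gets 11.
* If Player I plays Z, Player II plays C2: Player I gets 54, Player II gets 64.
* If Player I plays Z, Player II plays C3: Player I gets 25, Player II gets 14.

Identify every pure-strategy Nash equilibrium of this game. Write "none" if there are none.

(W, C1): Player I can switch to X (17 → 55). Not NE.
(W, C2): Player I can switch to Y (33 → 78). Not NE.
(W, C3): Player I gets 97, best alternative 92; Player II gets 96, best alternative 87. No profitable deviation — NE.
(X, C1): Player I can switch to Z (55 → 78). Not NE.
(X, C2): Player I can switch to W (15 → 33). Not NE.
(X, C3): Player I can switch to W (73 → 97). Not NE.
(Y, C1): Player I can switch to X (23 → 55). Not NE.
(Y, C2): Player II can switch to C1 (32 → 65). Not NE.
(Y, C3): Player I can switch to W (92 → 97). Not NE.
(Z, C1): Player II can switch to C2 (11 → 64). Not NE.
(Z, C2): Player I can switch to Y (54 → 78). Not NE.
(The remaining 1 profile has a profitable deviation by the same check.)

Pure NE: (W, C3)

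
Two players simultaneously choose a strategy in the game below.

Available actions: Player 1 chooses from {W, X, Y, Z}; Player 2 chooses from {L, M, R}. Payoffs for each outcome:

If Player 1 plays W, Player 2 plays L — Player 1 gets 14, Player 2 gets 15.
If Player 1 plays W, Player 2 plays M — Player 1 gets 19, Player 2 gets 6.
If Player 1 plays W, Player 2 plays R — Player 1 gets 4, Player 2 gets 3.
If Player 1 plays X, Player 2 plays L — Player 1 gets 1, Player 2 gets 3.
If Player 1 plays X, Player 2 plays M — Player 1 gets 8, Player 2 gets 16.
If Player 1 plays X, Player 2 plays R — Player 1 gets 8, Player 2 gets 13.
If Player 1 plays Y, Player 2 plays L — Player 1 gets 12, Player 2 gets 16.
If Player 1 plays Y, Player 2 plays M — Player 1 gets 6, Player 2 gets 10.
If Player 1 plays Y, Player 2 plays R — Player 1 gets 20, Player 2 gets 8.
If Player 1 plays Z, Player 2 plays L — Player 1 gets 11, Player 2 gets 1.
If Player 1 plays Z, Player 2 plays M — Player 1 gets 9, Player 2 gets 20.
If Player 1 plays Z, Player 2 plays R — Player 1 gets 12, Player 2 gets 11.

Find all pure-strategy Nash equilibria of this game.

(W, L): Player 1 gets 14, best alternative 12; Player 2 gets 15, best alternative 6. No profitable deviation — NE.
(W, M): Player 2 can switch to L (6 → 15). Not NE.
(W, R): Player 1 can switch to X (4 → 8). Not NE.
(X, L): Player 1 can switch to W (1 → 14). Not NE.
(X, M): Player 1 can switch to W (8 → 19). Not NE.
(X, R): Player 1 can switch to Y (8 → 20). Not NE.
(Y, L): Player 1 can switch to W (12 → 14). Not NE.
(Y, M): Player 1 can switch to W (6 → 19). Not NE.
(Y, R): Player 2 can switch to L (8 → 16). Not NE.
(The remaining 3 profiles each have a profitable deviation by the same check.)

The unique pure-strategy Nash equilibrium is (W, L).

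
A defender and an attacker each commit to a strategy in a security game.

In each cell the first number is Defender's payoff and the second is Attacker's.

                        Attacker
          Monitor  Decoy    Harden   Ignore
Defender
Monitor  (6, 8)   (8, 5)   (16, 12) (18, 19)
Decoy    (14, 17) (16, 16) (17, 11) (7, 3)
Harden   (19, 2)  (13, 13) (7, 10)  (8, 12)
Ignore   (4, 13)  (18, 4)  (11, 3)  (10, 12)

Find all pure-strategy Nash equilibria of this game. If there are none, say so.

(Monitor, Ignore)

Mark each player's best response to every combination of opponents' strategies; a profile where every player is best-responding is a pure Nash equilibrium.
Defender against Monitor: payoffs 6, 14, 19, 4 → best response Harden.
Defender against Decoy: payoffs 8, 16, 13, 18 → best response Ignore.
Defender against Harden: payoffs 16, 17, 7, 11 → best response Decoy.
Defender against Ignore: payoffs 18, 7, 8, 10 → best response Monitor.
Attacker against Monitor: payoffs 8, 5, 12, 19 → best response Ignore.
Attacker against Decoy: payoffs 17, 16, 11, 3 → best response Monitor.
Attacker against Harden: payoffs 2, 13, 10, 12 → best response Decoy.
Attacker against Ignore: payoffs 13, 4, 3, 12 → best response Monitor.
Mutual best responses: (Monitor, Ignore).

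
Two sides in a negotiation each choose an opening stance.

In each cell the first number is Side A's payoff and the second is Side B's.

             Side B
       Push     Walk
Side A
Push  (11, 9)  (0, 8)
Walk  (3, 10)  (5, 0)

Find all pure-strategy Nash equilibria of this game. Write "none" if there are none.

(Push, Push)

Side A against Push: payoffs 11, 3 → best response Push.
Side A against Walk: payoffs 0, 5 → best response Walk.
Side B against Push: payoffs 9, 8 → best response Push.
Side B against Walk: payoffs 10, 0 → best response Push.
Mutual best responses: (Push, Push).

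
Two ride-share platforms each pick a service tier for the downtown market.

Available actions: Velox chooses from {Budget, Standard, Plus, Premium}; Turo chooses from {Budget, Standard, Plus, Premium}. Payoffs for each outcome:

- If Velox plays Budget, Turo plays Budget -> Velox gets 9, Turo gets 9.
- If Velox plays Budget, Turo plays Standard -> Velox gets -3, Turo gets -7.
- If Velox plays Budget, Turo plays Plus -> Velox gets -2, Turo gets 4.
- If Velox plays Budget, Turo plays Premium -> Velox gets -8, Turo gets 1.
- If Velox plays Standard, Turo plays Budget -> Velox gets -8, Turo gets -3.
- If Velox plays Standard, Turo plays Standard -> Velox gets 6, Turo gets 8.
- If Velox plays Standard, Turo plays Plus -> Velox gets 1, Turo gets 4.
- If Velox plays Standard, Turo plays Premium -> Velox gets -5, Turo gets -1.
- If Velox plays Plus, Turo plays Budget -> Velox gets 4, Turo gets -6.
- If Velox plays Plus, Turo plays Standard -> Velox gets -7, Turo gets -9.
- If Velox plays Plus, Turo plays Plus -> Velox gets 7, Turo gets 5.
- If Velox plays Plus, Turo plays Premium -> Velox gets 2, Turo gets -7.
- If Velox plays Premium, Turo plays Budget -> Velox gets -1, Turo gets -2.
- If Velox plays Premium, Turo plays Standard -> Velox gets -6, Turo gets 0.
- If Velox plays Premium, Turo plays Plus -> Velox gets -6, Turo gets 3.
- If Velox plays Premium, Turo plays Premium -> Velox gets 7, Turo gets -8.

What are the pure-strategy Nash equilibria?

The pure Nash equilibria are (Budget, Budget) and (Standard, Standard) and (Plus, Plus).

For each player, find the best response to each opponent profile; mutual best responses are the pure NE.
Velox against Budget: payoffs 9, -8, 4, -1 → best response Budget.
Velox against Standard: payoffs -3, 6, -7, -6 → best response Standard.
Velox against Plus: payoffs -2, 1, 7, -6 → best response Plus.
Velox against Premium: payoffs -8, -5, 2, 7 → best response Premium.
Turo against Budget: payoffs 9, -7, 4, 1 → best response Budget.
Turo against Standard: payoffs -3, 8, 4, -1 → best response Standard.
Turo against Plus: payoffs -6, -9, 5, -7 → best response Plus.
Turo against Premium: payoffs -2, 0, 3, -8 → best response Plus.
Mutual best responses: (Budget, Budget); (Standard, Standard); (Plus, Plus).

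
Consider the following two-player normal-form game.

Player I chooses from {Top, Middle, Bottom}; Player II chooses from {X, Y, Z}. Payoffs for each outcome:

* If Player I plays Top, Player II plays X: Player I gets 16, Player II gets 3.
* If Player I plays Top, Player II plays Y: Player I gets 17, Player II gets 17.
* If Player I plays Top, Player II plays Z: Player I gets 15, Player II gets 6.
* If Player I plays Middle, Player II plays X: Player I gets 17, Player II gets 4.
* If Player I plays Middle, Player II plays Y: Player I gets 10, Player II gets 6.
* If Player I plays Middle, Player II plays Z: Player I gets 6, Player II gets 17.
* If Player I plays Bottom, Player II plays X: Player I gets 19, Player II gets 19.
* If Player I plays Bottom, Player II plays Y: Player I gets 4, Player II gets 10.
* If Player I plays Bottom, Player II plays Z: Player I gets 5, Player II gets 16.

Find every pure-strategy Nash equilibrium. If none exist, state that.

(Top, Y) and (Bottom, X)

(Top, X): Player I can switch to Middle (16 → 17). Not NE.
(Top, Y): Player I gets 17, best alternative 10; Player II gets 17, best alternative 6. No profitable deviation — NE.
(Top, Z): Player II can switch to Y (6 → 17). Not NE.
(Middle, X): Player I can switch to Bottom (17 → 19). Not NE.
(Middle, Y): Player I can switch to Top (10 → 17). Not NE.
(Middle, Z): Player I can switch to Top (6 → 15). Not NE.
(Bottom, X): Player I gets 19, best alternative 17; Player II gets 19, best alternative 16. No profitable deviation — NE.
(Bottom, Y): Player I can switch to Top (4 → 17). Not NE.
(Bottom, Z): Player I can switch to Top (5 → 15). Not NE.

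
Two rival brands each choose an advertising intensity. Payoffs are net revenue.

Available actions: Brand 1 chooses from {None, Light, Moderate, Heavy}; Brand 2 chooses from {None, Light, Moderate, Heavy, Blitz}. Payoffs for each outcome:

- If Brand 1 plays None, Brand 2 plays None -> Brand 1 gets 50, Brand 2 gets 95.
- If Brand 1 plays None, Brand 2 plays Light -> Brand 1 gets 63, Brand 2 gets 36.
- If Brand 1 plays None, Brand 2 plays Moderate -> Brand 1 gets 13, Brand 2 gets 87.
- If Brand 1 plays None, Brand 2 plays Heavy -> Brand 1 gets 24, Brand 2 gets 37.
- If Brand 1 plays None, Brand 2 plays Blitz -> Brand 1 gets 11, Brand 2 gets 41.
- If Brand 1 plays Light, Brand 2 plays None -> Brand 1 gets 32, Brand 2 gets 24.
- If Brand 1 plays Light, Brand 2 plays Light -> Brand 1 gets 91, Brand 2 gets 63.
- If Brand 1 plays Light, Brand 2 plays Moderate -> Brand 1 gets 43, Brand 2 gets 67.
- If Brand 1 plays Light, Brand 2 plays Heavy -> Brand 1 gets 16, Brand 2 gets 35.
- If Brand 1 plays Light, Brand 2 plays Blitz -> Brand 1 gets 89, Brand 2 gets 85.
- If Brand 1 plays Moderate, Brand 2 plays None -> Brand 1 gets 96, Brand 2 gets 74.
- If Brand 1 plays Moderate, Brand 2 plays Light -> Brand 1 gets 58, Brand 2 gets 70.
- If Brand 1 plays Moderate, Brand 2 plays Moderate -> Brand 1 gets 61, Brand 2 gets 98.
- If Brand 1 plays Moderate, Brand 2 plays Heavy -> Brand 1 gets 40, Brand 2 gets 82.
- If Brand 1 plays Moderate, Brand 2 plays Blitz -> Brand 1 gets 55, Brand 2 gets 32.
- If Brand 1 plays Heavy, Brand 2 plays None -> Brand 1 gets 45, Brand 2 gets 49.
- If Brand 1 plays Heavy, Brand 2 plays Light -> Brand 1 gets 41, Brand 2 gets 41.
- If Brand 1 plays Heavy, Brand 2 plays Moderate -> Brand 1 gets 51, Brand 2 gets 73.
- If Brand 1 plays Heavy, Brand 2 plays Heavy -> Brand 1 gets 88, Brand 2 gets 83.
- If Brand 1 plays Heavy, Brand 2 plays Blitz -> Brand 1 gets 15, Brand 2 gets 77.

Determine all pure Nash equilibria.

(Light, Blitz) and (Moderate, Moderate) and (Heavy, Heavy)

Brand 1 against None: payoffs 50, 32, 96, 45 → best response Moderate.
Brand 1 against Light: payoffs 63, 91, 58, 41 → best response Light.
Brand 1 against Moderate: payoffs 13, 43, 61, 51 → best response Moderate.
Brand 1 against Heavy: payoffs 24, 16, 40, 88 → best response Heavy.
Brand 1 against Blitz: payoffs 11, 89, 55, 15 → best response Light.
Brand 2 against None: payoffs 95, 36, 87, 37, 41 → best response None.
Brand 2 against Light: payoffs 24, 63, 67, 35, 85 → best response Blitz.
Brand 2 against Moderate: payoffs 74, 70, 98, 82, 32 → best response Moderate.
Brand 2 against Heavy: payoffs 49, 41, 73, 83, 77 → best response Heavy.
Mutual best responses: (Light, Blitz); (Moderate, Moderate); (Heavy, Heavy).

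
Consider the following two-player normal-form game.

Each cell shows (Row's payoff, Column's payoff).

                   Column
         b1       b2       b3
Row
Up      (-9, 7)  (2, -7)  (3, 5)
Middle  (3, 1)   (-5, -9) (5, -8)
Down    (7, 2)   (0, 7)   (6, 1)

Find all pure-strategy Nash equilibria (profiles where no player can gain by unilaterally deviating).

No pure-strategy Nash equilibrium.

(Up, b1): Row can switch to Middle (-9 → 3). Not NE.
(Up, b2): Column can switch to b1 (-7 → 7). Not NE.
(Up, b3): Row can switch to Middle (3 → 5). Not NE.
(Middle, b1): Row can switch to Down (3 → 7). Not NE.
(Middle, b2): Row can switch to Up (-5 → 2). Not NE.
(Middle, b3): Row can switch to Down (5 → 6). Not NE.
(Down, b1): Column can switch to b2 (2 → 7). Not NE.
(Down, b2): Row can switch to Up (0 → 2). Not NE.
(Down, b3): Column can switch to b1 (1 → 2). Not NE.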